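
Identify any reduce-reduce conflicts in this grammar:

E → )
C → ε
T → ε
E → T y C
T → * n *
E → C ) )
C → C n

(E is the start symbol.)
Augment with E' → E and build the canonical LR(0) collection (I0 = CLOSURE({[E' → . E]}), then GOTO on every symbol after a dot until no new states appear). It has 13 states:
  I0: { [C → . C n], [C → .], [E → . )], [E → . C ) )], [E → . T y C], [E' → . E], [T → . * n *], [T → .] }  — shift, 2 reduces
  I1: { [E → ) .] }  — reduce
  I2: { [T → * . n *] }  — shift
  I3: { [C → C . n], [E → C . ) )] }  — shift
  I4: { [E' → E .] }  — accept
  I5: { [E → T . y C] }  — shift
  I6: { [C → . C n], [C → .], [E → T y . C] }  — reduce
  I7: { [C → C . n], [E → T y C .] }  — shift, reduce
  I8: { [C → C n .] }  — reduce
  I9: { [E → C ) . )] }  — shift
  I10: { [E → C ) ) .] }  — reduce
  I11: { [T → * n . *] }  — shift
  I12: { [T → * n * .] }  — reduce

I0 contains complete items [C → .], [T → .] — reduce-reduce conflict.

Answer: Yes — I0: [C → .] vs [T → .]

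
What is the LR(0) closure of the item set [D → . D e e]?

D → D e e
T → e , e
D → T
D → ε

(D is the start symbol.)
Start with: [D → . D e e]
  [D → . D e e] has the dot before D: add [D → . T], [D → .]
  [D → . T] has the dot before T: add [T → . e , e]
No further items can be added.

CLOSURE = { [D → . D e e], [D → . T], [D → .], [T → . e , e] }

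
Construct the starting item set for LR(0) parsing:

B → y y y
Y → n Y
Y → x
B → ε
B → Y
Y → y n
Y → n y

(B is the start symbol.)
First, augment the grammar with B' → B
I₀ = CLOSURE({ [B' → . B] }):
  [B' → . B] has the dot before B: add [B → . y y y], [B → .], [B → . Y]
  [B → . Y] has the dot before Y: add [Y → . n Y], [Y → . x], [Y → . y n], [Y → . n y]
No further items can be added.

I₀ = { [B → . Y], [B → . y y y], [B → .], [B' → . B], [Y → . n Y], [Y → . n y], [Y → . x], [Y → . y n] }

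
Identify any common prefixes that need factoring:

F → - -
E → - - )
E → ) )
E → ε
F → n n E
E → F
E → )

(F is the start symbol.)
Yes, E has productions with common prefix ')'

Left-factoring is needed when two productions for the same non-terminal
share a common prefix on the right-hand side.

Productions for F:
  F → - -
  F → n n E
Productions for E:
  E → - - )
  E → ) )
  E → ε
  E → F
  E → )

Found common prefix ')' in productions for E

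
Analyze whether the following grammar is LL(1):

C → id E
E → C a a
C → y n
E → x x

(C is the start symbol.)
Yes, the grammar is LL(1).

Relevant sets:
  FIRST(C) = { 'id', 'y' }

For C:
  PREDICT(C → id E) = { 'id' }
  PREDICT(C → y n) = { 'y' }
For E:
  PREDICT(E → C a a) = { 'id', 'y' }
  PREDICT(E → x x) = { 'x' }

All predict sets are disjoint. The grammar IS LL(1).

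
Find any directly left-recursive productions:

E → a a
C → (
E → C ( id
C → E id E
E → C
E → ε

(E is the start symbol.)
No direct left recursion

E → a a: starts with a
C → (: starts with '('
E → C ( id: starts with C
C → E id E: starts with E
E → C: starts with C
E → ε: starts with ε

No direct left recursion found.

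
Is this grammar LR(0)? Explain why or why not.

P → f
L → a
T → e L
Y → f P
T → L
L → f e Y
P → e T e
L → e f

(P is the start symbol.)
A grammar is LR(0) if no state in the canonical LR(0) collection has:
  - both a shift item (dot before a terminal) and a complete item (shift-reduce conflict), or
  - two or more complete items (reduce-reduce conflict; the accept item [P' → P .] counts as a complete item here).

Augment with P' → P and build the canonical LR(0) collection (I0 = CLOSURE({[P' → . P]}), then GOTO on every symbol after a dot until no new states appear). It has 18 states:
  I0: { [P → . e T e], [P → . f], [P' → . P] }  — shift
  I1: { [P' → P .] }  — accept
  I2: { [L → . a], [L → . e f], [L → . f e Y], [P → e . T e], [T → . L], [T → . e L] }  — shift
  I3: { [P → f .] }  — reduce
  I4: { [T → L .] }  — reduce
  I5: { [P → e T . e] }  — shift
  I6: { [L → a .] }  — reduce
  I7: { [L → . a], [L → . e f], [L → . f e Y], [L → e . f], [T → e . L] }  — shift
  I8: { [L → f . e Y] }  — shift
  I9: { [L → f e . Y], [Y → . f P] }  — shift
  I10: { [L → f e Y .] }  — reduce
  I11: { [P → . e T e], [P → . f], [Y → f . P] }  — shift
  I12: { [Y → f P .] }  — reduce
  I13: { [T → e L .] }  — reduce
  I14: { [L → e . f] }  — shift
  I15: { [L → e f .], [L → f . e Y] }  — shift, reduce
  I16: { [L → e f .] }  — reduce
  I17: { [P → e T e .] }  — reduce

Conflict in state I15:
  Shift-reduce conflict between [L → e f .] and [L → f . e Y]
So the grammar is NOT LR(0).

Answer: No. Shift-reduce conflict between [L → e f .] and [L → f . e Y]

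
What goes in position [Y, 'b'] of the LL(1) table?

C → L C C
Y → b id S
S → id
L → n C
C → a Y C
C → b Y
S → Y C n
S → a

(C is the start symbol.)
Y → b id S

To find M[Y, 'b'], we find productions for Y where 'b' is in the predict set (PREDICT(N → α) = (FIRST(α) \ {ε}) ∪ (FOLLOW(N) if α ⇒* ε)).

Y → b id S: PREDICT = { 'b' }
  'b' is in predict set, so this production goes in M[Y, 'b']

M[Y, 'b'] = Y → b id S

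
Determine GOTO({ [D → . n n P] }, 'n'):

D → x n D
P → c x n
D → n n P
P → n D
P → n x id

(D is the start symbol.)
{ [D → n . n P] }

GOTO(I, 'n') = CLOSURE({ [A → αX.β] : [A → α.Xβ] ∈ I, X = 'n' })

Items with dot before 'n', with the dot advanced:
  [D → . n n P] → [D → n . n P]
Closure adds nothing (no advanced item has the dot before a non-terminal).

GOTO = { [D → n . n P] }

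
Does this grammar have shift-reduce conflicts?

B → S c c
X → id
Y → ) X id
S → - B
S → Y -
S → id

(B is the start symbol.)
No shift-reduce conflicts

A shift-reduce conflict occurs when an LR(0) state has both:
  - a complete (reduce) item [A → α .] (dot at the end), and
  - a shift item [B → β . c γ] (dot before a terminal).

Augment with B' → B and build the canonical LR(0) collection (I0 = CLOSURE({[B' → . B]}), then GOTO on every symbol after a dot until no new states appear). It has 14 states:
  I0: { [B → . S c c], [B' → . B], [S → . - B], [S → . Y -], [S → . id], [Y → . ) X id] }  — shift
  I1: { [X → . id], [Y → ) . X id] }  — shift
  I2: { [B → . S c c], [S → - . B], [S → . - B], [S → . Y -], [S → . id], [Y → . ) X id] }  — shift
  I3: { [B' → B .] }  — accept
  I4: { [B → S . c c] }  — shift
  I5: { [S → Y . -] }  — shift
  I6: { [S → id .] }  — reduce
  I7: { [S → Y - .] }  — reduce
  I8: { [B → S c . c] }  — shift
  I9: { [B → S c c .] }  — reduce
  I10: { [S → - B .] }  — reduce
  I11: { [Y → ) X . id] }  — shift
  I12: { [X → id .] }  — reduce
  I13: { [Y → ) X id .] }  — reduce

No state contains both a complete item and a shift item.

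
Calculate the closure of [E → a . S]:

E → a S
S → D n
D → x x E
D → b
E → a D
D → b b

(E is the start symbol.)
To compute CLOSURE, for each item [A → α.Bβ] where B is a non-terminal, add [B → .γ] for all productions B → γ; repeat for the newly added items until nothing changes.

Start with: [E → a . S]
  [E → a . S] has the dot before S: add [S → . D n]
  [S → . D n] has the dot before D: add [D → . x x E], [D → . b], [D → . b b]
No further items can be added.

CLOSURE = { [D → . b b], [D → . b], [D → . x x E], [E → a . S], [S → . D n] }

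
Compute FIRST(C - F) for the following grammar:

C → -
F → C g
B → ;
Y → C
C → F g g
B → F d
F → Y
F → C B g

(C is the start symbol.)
{ '-' }

FIRST sets of the non-terminals involved (from the grammar, by fixed-point iteration):
  FIRST(C) = { '-' }

To compute FIRST(C - F), process the symbols left to right:
Symbol C is a non-terminal. Add FIRST(C) \ {ε} = { '-' }
C is not nullable (ε ∉ FIRST(C)), so stop here.
FIRST(C - F) = { '-' }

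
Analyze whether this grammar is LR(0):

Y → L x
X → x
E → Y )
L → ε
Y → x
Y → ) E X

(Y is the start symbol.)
No. Shift-reduce conflict between [L → .] and [Y → . ) E X]

A grammar is LR(0) if no state in the canonical LR(0) collection has:
  - both a shift item (dot before a terminal) and a complete item (shift-reduce conflict), or
  - two or more complete items (reduce-reduce conflict; the accept item [Y' → Y .] counts as a complete item here).

Augment with Y' → Y and build the canonical LR(0) collection (I0 = CLOSURE({[Y' → . Y]}), then GOTO on every symbol after a dot until no new states appear). It has 11 states:
  I0: { [L → .], [Y → . ) E X], [Y → . L x], [Y → . x], [Y' → . Y] }  — shift, reduce
  I1: { [E → . Y )], [L → .], [Y → ) . E X], [Y → . ) E X], [Y → . L x], [Y → . x] }  — shift, reduce
  I2: { [Y → L . x] }  — shift
  I3: { [Y' → Y .] }  — accept
  I4: { [Y → x .] }  — reduce
  I5: { [Y → L x .] }  — reduce
  I6: { [X → . x], [Y → ) E . X] }  — shift
  I7: { [E → Y . )] }  — shift
  I8: { [E → Y ) .] }  — reduce
  I9: { [Y → ) E X .] }  — reduce
  I10: { [X → x .] }  — reduce

Conflict in state I0:
  Shift-reduce conflict between [L → .] and [Y → . ) E X]
So the grammar is NOT LR(0).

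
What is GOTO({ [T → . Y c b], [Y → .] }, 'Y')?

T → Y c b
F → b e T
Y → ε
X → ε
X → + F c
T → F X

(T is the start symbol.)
GOTO(I, 'Y') = CLOSURE({ [A → αX.β] : [A → α.Xβ] ∈ I, X = 'Y' })

Items with dot before 'Y', with the dot advanced:
  [T → . Y c b] → [T → Y . c b]
Closure adds nothing (no advanced item has the dot before a non-terminal).

GOTO = { [T → Y . c b] }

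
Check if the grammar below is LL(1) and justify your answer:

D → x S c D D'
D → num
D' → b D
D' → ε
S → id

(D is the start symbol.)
Relevant sets:
  FOLLOW(D') = { $, 'b' }

For D:
  PREDICT(D → x S c D D') = { 'x' }
  PREDICT(D → num) = { 'num' }
For D':
  PREDICT(D' → b D) = { 'b' }
  PREDICT(D' → ε) = { $, 'b' }
S has a single production, so nothing to check there.

Conflict found: Predict set conflict for D': { 'b' }
The grammar is NOT LL(1).

Answer: No. Predict set conflict for D': { 'b' }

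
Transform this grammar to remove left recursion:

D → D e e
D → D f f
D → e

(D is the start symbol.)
D → e D'
D' → e e D'
D' → f f D'
D' → ε

D is directly left-recursive. The standard transformation for
  A → A α₁ | ... | A α_m | β₁ | ... | β_n
is
  A  → β₁ A' | ... | β_n A'
  A' → α₁ A' | ... | α_m A' | ε

D → e becomes D → e D'
D → D e e becomes D' → e e D'
D → D f f becomes D' → f f D'
Add D' → ε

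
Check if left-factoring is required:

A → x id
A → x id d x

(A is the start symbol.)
Left-factoring is needed when two productions for the same non-terminal
share a common prefix on the right-hand side.

Productions for A:
  A → x id
  A → x id d x

Found common prefix 'x id' in productions for A

Answer: Yes, A has productions with common prefix 'x id'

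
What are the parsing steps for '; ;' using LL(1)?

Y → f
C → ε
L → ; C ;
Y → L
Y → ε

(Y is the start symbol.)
LL(1) parsing maintains a stack (initially the start symbol over $) and the input. At each step: if the stack top is a terminal, match it against the current input token; if it is a non-terminal N, replace it with the RHS of M[N, lookahead] (the unique production whose predict set contains the lookahead).

Stack is shown with the top on the left.

Stack    Input  Action
----------------------
Y $      ; ; $  output Y → L
L $      ; ; $  output L → ; C ;
; C ; $  ; ; $  match ';'
C ; $    ; $    output C → ε
; $      ; $    match ';'
$        $      accept

The string is accepted.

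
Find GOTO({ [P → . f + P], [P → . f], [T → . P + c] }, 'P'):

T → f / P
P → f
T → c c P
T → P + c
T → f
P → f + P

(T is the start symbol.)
GOTO(I, 'P') = CLOSURE({ [A → αX.β] : [A → α.Xβ] ∈ I, X = 'P' })

Items with dot before 'P', with the dot advanced:
  [T → . P + c] → [T → P . + c]
Closure adds nothing (no advanced item has the dot before a non-terminal).

GOTO = { [T → P . + c] }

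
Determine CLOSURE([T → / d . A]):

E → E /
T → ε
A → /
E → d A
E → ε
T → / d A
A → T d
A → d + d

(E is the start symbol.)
Start with: [T → / d . A]
  [T → / d . A] has the dot before A: add [A → . /], [A → . T d], [A → . d + d]
  [A → . T d] has the dot before T: add [T → .], [T → . / d A]
No further items can be added.

CLOSURE = { [A → . /], [A → . T d], [A → . d + d], [T → . / d A], [T → .], [T → / d . A] }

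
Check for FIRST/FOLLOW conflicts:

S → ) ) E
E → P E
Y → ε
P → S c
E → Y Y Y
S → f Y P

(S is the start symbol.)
Nullable non-terminals: E, Y.
FIRST sets used below: FIRST(P) = { ')', 'f' }, FIRST(Y) = { ε }

E: nullable alternative(s) E → Y Y Y; FOLLOW(E) = { $, 'c' }
  E → P E: FIRST \ {ε} = { ')', 'f' } — disjoint from FOLLOW(E)
  E → Y Y Y: FIRST \ {ε} = { } — this is the only nullable alternative, skip
Y has a nullable alternative but only one production, so nothing to check.

P, S have no nullable alternative, so no FIRST/FOLLOW check is needed there.

No FIRST/FOLLOW conflicts found.

Answer: No FIRST/FOLLOW conflicts.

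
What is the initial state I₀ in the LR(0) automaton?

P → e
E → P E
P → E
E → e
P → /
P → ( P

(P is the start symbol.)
{ [E → . P E], [E → . e], [P → . ( P], [P → . /], [P → . E], [P → . e], [P' → . P] }

First, augment the grammar with P' → P
I₀ = CLOSURE({ [P' → . P] }):
  [P' → . P] has the dot before P: add [P → . e], [P → . E], [P → . /], [P → . ( P]
  [P → . E] has the dot before E: add [E → . P E], [E → . e]
No further items can be added.

I₀ = { [E → . P E], [E → . e], [P → . ( P], [P → . /], [P → . E], [P → . e], [P' → . P] }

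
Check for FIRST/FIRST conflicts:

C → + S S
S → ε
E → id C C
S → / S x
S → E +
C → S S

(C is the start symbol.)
FIRST sets of the non-terminals at (or reachable through a nullable prefix from) the front of some alternative:
  FIRST(S) = { '/', 'id', ε }
  FIRST(E) = { 'id' }

Productions for C:
  C → + S S: FIRST = { '+' }
  C → S S: FIRST = { '/', 'id', ε }
Productions for S:
  S → ε: FIRST = { ε }
  S → / S x: FIRST = { '/' }
  S → E +: FIRST = { 'id' }
E has only one production, so no FIRST/FIRST conflict is possible there.

All alternatives of each non-terminal have pairwise disjoint FIRST sets.

Answer: No FIRST/FIRST conflicts.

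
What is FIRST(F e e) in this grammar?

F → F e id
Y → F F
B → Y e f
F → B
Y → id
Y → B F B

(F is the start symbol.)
{ 'id' }

FIRST sets of the non-terminals involved (from the grammar, by fixed-point iteration):
  FIRST(F) = { 'id' }

To compute FIRST(F e e), process the symbols left to right:
Symbol F is a non-terminal. Add FIRST(F) \ {ε} = { 'id' }
F is not nullable (ε ∉ FIRST(F)), so stop here.
FIRST(F e e) = { 'id' }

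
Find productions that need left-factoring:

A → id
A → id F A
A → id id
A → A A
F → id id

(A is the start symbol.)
Yes, A has productions with common prefix 'id'

Left-factoring is needed when two productions for the same non-terminal
share a common prefix on the right-hand side.

Productions for A:
  A → id
  A → id F A
  A → id id
  A → A A

Found common prefix 'id' in productions for A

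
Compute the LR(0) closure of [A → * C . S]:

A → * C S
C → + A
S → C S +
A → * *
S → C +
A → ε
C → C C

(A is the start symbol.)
{ [A → * C . S], [C → . + A], [C → . C C], [S → . C +], [S → . C S +] }

To compute CLOSURE, for each item [A → α.Bβ] where B is a non-terminal, add [B → .γ] for all productions B → γ; repeat for the newly added items until nothing changes.

Start with: [A → * C . S]
  [A → * C . S] has the dot before S: add [S → . C S +], [S → . C +]
  [S → . C S +] has the dot before C: add [C → . + A], [C → . C C]
No further items can be added.

CLOSURE = { [A → * C . S], [C → . + A], [C → . C C], [S → . C +], [S → . C S +] }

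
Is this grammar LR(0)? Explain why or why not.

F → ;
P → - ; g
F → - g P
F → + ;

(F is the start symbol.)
A grammar is LR(0) if no state in the canonical LR(0) collection has:
  - both a shift item (dot before a terminal) and a complete item (shift-reduce conflict), or
  - two or more complete items (reduce-reduce conflict; the accept item [F' → F .] counts as a complete item here).

Augment with F' → F and build the canonical LR(0) collection (I0 = CLOSURE({[F' → . F]}), then GOTO on every symbol after a dot until no new states appear). It has 11 states:
  I0: { [F → . + ;], [F → . - g P], [F → . ;], [F' → . F] }  — shift
  I1: { [F → + . ;] }  — shift
  I2: { [F → - . g P] }  — shift
  I3: { [F → ; .] }  — reduce
  I4: { [F' → F .] }  — accept
  I5: { [F → - g . P], [P → . - ; g] }  — shift
  I6: { [P → - . ; g] }  — shift
  I7: { [F → - g P .] }  — reduce
  I8: { [P → - ; . g] }  — shift
  I9: { [P → - ; g .] }  — reduce
  I10: { [F → + ; .] }  — reduce

Every state is either a pure shift/goto state or contains exactly one complete item and nothing to shift — no conflicts. The grammar is LR(0).

Answer: Yes, the grammar is LR(0)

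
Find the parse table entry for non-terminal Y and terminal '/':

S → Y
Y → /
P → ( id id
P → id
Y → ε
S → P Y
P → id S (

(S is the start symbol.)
To find M[Y, '/'], we find productions for Y where '/' is in the predict set (PREDICT(N → α) = (FIRST(α) \ {ε}) ∪ (FOLLOW(N) if α ⇒* ε)).

Relevant sets:
  FOLLOW(Y) = { $, '(' }

Y → /: PREDICT = { '/' }
  '/' is in predict set, so this production goes in M[Y, '/']
Y → ε: PREDICT = { $, '(' }

M[Y, '/'] = Y → /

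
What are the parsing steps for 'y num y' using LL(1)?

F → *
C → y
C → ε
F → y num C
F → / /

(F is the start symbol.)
LL(1) parsing maintains a stack (initially the start symbol over $) and the input. At each step: if the stack top is a terminal, match it against the current input token; if it is a non-terminal N, replace it with the RHS of M[N, lookahead] (the unique production whose predict set contains the lookahead).

Stack is shown with the top on the left.

Stack      Input      Action
----------------------------
F $        y num y $  output F → y num C
y num C $  y num y $  match 'y'
num C $    num y $    match 'num'
C $        y $        output C → y
y $        y $        match 'y'
$          $          accept

The string is accepted.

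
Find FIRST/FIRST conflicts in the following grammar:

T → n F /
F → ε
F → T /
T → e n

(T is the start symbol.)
No FIRST/FIRST conflicts.

FIRST sets of the non-terminals at (or reachable through a nullable prefix from) the front of some alternative:
  FIRST(T) = { 'e', 'n' }

Productions for T:
  T → n F /: FIRST = { 'n' }
  T → e n: FIRST = { 'e' }
Productions for F:
  F → ε: FIRST = { ε }
  F → T /: FIRST = { 'e', 'n' }

All alternatives of each non-terminal have pairwise disjoint FIRST sets.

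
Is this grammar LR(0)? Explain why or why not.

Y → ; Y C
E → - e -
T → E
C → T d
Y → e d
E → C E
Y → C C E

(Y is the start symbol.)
No. Reduce-reduce conflict: [E → C E .] and [T → E .]

A grammar is LR(0) if no state in the canonical LR(0) collection has:
  - both a shift item (dot before a terminal) and a complete item (shift-reduce conflict), or
  - two or more complete items (reduce-reduce conflict; the accept item [Y' → Y .] counts as a complete item here).

Augment with Y' → Y and build the canonical LR(0) collection (I0 = CLOSURE({[Y' → . Y]}), then GOTO on every symbol after a dot until no new states appear). It has 18 states:
  I0: { [C → . T d], [E → . - e -], [E → . C E], [T → . E], [Y → . ; Y C], [Y → . C C E], [Y → . e d], [Y' → . Y] }  — shift
  I1: { [E → - . e -] }  — shift
  I2: { [C → . T d], [E → . - e -], [E → . C E], [T → . E], [Y → . ; Y C], [Y → . C C E], [Y → . e d], [Y → ; . Y C] }  — shift
  I3: { [C → . T d], [E → . - e -], [E → . C E], [E → C . E], [T → . E], [Y → C . C E] }  — shift
  I4: { [T → E .] }  — reduce
  I5: { [C → T . d] }  — shift
  I6: { [Y' → Y .] }  — accept
  I7: { [Y → e . d] }  — shift
  I8: { [Y → e d .] }  — reduce
  I9: { [C → T d .] }  — reduce
  I10: { [C → . T d], [E → . - e -], [E → . C E], [E → C . E], [T → . E], [Y → C C . E] }  — shift
  I11: { [E → C E .], [T → E .] }  — 2 reduces
  I12: { [C → . T d], [E → . - e -], [E → . C E], [E → C . E], [T → . E] }  — shift
  I13: { [E → C E .], [T → E .], [Y → C C E .] }  — 3 reduces
  I14: { [C → . T d], [E → . - e -], [E → . C E], [T → . E], [Y → ; Y . C] }  — shift
  I15: { [C → . T d], [E → . - e -], [E → . C E], [E → C . E], [T → . E], [Y → ; Y C .] }  — shift, reduce
  I16: { [E → - e . -] }  — shift
  I17: { [E → - e - .] }  — reduce

Conflict in state I11:
  Reduce-reduce conflict: [E → C E .] and [T → E .]
So the grammar is NOT LR(0).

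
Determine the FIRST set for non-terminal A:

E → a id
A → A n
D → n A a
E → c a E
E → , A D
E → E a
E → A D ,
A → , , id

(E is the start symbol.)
{ ',' }

From A → A n:
  - A is the symbol being defined: contributes nothing new
    A is not nullable, so stop
From A → , , id:
  - ',' is a terminal: add ',' and stop

Collecting: FIRST(A) = { ',' }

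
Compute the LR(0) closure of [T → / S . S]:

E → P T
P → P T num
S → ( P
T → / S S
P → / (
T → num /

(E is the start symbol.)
{ [S → . ( P], [T → / S . S] }

To compute CLOSURE, for each item [A → α.Bβ] where B is a non-terminal, add [B → .γ] for all productions B → γ; repeat for the newly added items until nothing changes.

Start with: [T → / S . S]
  [T → / S . S] has the dot before S: add [S → . ( P]
No further items can be added.

CLOSURE = { [S → . ( P], [T → / S . S] }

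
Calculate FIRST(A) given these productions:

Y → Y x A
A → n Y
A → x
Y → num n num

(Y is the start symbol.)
To compute FIRST(A), examine every production with A on the left-hand side, reading each right-hand side left to right until a non-nullable symbol is reached.

From A → n Y:
  - n is a terminal: add 'n' and stop
From A → x:
  - x is a terminal: add 'x' and stop

Collecting: FIRST(A) = { 'n', 'x' }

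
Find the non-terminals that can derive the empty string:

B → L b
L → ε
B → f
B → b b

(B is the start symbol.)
ε-productions: L → ε
So L is immediately nullable.
No further non-terminal can be added: every production for the remaining non-terminals contains a terminal or a non-nullable non-terminal.
Nullable = { 'L' }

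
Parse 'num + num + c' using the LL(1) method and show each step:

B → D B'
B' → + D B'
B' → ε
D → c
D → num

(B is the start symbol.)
LL(1) parsing maintains a stack (initially the start symbol over $) and the input. At each step: if the stack top is a terminal, match it against the current input token; if it is a non-terminal N, replace it with the RHS of M[N, lookahead] (the unique production whose predict set contains the lookahead).

Stack is shown with the top on the left.

Stack     Input            Action
---------------------------------
B $       num + num + c $  output B → D B'
D B' $    num + num + c $  output D → num
num B' $  num + num + c $  match 'num'
B' $      + num + c $      output B' → + D B'
+ D B' $  + num + c $      match '+'
D B' $    num + c $        output D → num
num B' $  num + c $        match 'num'
B' $      + c $            output B' → + D B'
+ D B' $  + c $            match '+'
D B' $    c $              output D → c
c B' $    c $              match 'c'
B' $      $                output B' → ε
$         $                accept

The string is accepted.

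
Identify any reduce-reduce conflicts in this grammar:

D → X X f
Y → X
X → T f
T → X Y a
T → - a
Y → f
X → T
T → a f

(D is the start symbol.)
Yes — I12: [D → X X f .] vs [Y → f .]

Augment with D' → D and build the canonical LR(0) collection (I0 = CLOSURE({[D' → . D]}), then GOTO on every symbol after a dot until no new states appear). It has 15 states:
  I0: { [D → . X X f], [D' → . D], [T → . - a], [T → . X Y a], [T → . a f], [X → . T f], [X → . T] }  — shift
  I1: { [T → - . a] }  — shift
  I2: { [D' → D .] }  — accept
  I3: { [X → T . f], [X → T .] }  — shift, reduce
  I4: { [D → X . X f], [T → . - a], [T → . X Y a], [T → . a f], [T → X . Y a], [X → . T f], [X → . T], [Y → . X], [Y → . f] }  — shift
  I5: { [T → a . f] }  — shift
  I6: { [T → a f .] }  — reduce
  I7: { [D → X X . f], [T → . - a], [T → . X Y a], [T → . a f], [T → X . Y a], [X → . T f], [X → . T], [Y → . X], [Y → . f], [Y → X .] }  — shift, reduce
  I8: { [T → X Y . a] }  — shift
  I9: { [Y → f .] }  — reduce
  I10: { [T → X Y a .] }  — reduce
  I11: { [T → . - a], [T → . X Y a], [T → . a f], [T → X . Y a], [X → . T f], [X → . T], [Y → . X], [Y → . f], [Y → X .] }  — shift, reduce
  I12: { [D → X X f .], [Y → f .] }  — 2 reduces
  I13: { [X → T f .] }  — reduce
  I14: { [T → - a .] }  — reduce

I12 contains complete items [D → X X f .], [Y → f .] — reduce-reduce conflict.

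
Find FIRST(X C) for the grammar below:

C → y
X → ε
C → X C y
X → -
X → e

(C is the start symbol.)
{ '-', 'e', 'y' }

FIRST sets of the non-terminals involved (from the grammar, by fixed-point iteration):
  FIRST(X) = { '-', 'e', ε }
  FIRST(C) = { '-', 'e', 'y' }

To compute FIRST(X C), process the symbols left to right:
Symbol X is a non-terminal. Add FIRST(X) \ {ε} = { '-', 'e' }
X is nullable (ε ∈ FIRST(X)), continue to the next symbol.
Symbol C is a non-terminal. Add FIRST(C) \ {ε} = { '-', 'e', 'y' }
C is not nullable (ε ∉ FIRST(C)), so stop here.
FIRST(X C) = { '-', 'e', 'y' }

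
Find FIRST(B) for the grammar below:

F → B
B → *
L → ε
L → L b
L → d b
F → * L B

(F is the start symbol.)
{ '*' }

From B → *:
  - '*' is a terminal: add '*' and stop

Collecting: FIRST(B) = { '*' }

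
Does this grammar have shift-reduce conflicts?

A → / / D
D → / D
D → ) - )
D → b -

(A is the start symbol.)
A shift-reduce conflict occurs when an LR(0) state has both:
  - a complete (reduce) item [A → α .] (dot at the end), and
  - a shift item [B → β . c γ] (dot before a terminal).

Augment with A' → A and build the canonical LR(0) collection (I0 = CLOSURE({[A' → . A]}), then GOTO on every symbol after a dot until no new states appear). It has 12 states:
  I0: { [A → . / / D], [A' → . A] }  — shift
  I1: { [A → / . / D] }  — shift
  I2: { [A' → A .] }  — accept
  I3: { [A → / / . D], [D → . ) - )], [D → . / D], [D → . b -] }  — shift
  I4: { [D → ) . - )] }  — shift
  I5: { [D → . ) - )], [D → . / D], [D → . b -], [D → / . D] }  — shift
  I6: { [A → / / D .] }  — reduce
  I7: { [D → b . -] }  — shift
  I8: { [D → b - .] }  — reduce
  I9: { [D → / D .] }  — reduce
  I10: { [D → ) - . )] }  — shift
  I11: { [D → ) - ) .] }  — reduce

No state contains both a complete item and a shift item.

Answer: No shift-reduce conflicts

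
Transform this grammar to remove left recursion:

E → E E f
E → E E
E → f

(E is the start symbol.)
E is directly left-recursive. The standard transformation for
  A → A α₁ | ... | A α_m | β₁ | ... | β_n
is
  A  → β₁ A' | ... | β_n A'
  A' → α₁ A' | ... | α_m A' | ε

E → f becomes E → f E'
E → E E f becomes E' → E f E'
E → E E becomes E' → E E'
Add E' → ε

Resulting grammar:
E → f E'
E' → E f E'
E' → E E'
E' → ε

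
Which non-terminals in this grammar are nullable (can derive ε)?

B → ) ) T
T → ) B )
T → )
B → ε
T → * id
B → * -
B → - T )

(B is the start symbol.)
{ 'B' }

ε-productions: B → ε
So B is immediately nullable.
No further non-terminal can be added: every production for the remaining non-terminals contains a terminal or a non-nullable non-terminal.
Nullable = { 'B' }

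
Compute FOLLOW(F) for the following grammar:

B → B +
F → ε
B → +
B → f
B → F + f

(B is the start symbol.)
{ '+' }

To compute FOLLOW(F), find every occurrence of F on a right-hand side N → α F β: add FIRST(β) \ {ε}, and if β is empty or nullable also add FOLLOW(N). Iterate to a fixed point.

In B → F + f: F is followed by '+' f, add FIRST('+' f) \ {ε} = { '+' }

Taking the union: FOLLOW(F) = { '+' }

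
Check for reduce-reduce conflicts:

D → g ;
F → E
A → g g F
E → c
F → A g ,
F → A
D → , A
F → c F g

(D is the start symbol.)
A reduce-reduce conflict occurs when an LR(0) state has two complete items [A → α .] and [B → β .] — both call for a reduction, and with no lookahead the parser cannot choose between them.

Augment with D' → D and build the canonical LR(0) collection (I0 = CLOSURE({[D' → . D]}), then GOTO on every symbol after a dot until no new states appear). It has 16 states:
  I0: { [D → . , A], [D → . g ;], [D' → . D] }  — shift
  I1: { [A → . g g F], [D → , . A] }  — shift
  I2: { [D' → D .] }  — accept
  I3: { [D → g . ;] }  — shift
  I4: { [D → g ; .] }  — reduce
  I5: { [D → , A .] }  — reduce
  I6: { [A → g . g F] }  — shift
  I7: { [A → . g g F], [A → g g . F], [E → . c], [F → . A g ,], [F → . A], [F → . E], [F → . c F g] }  — shift
  I8: { [F → A . g ,], [F → A .] }  — shift, reduce
  I9: { [F → E .] }  — reduce
  I10: { [A → g g F .] }  — reduce
  I11: { [A → . g g F], [E → . c], [E → c .], [F → . A g ,], [F → . A], [F → . E], [F → . c F g], [F → c . F g] }  — shift, reduce
  I12: { [F → c F . g] }  — shift
  I13: { [F → c F g .] }  — reduce
  I14: { [F → A g . ,] }  — shift
  I15: { [F → A g , .] }  — reduce

No state contains more than one complete item.

Answer: No reduce-reduce conflicts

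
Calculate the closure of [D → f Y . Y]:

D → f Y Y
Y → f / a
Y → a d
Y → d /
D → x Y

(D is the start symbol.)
To compute CLOSURE, for each item [A → α.Bβ] where B is a non-terminal, add [B → .γ] for all productions B → γ; repeat for the newly added items until nothing changes.

Start with: [D → f Y . Y]
  [D → f Y . Y] has the dot before Y: add [Y → . f / a], [Y → . a d], [Y → . d /]
No further items can be added.

CLOSURE = { [D → f Y . Y], [Y → . a d], [Y → . d /], [Y → . f / a] }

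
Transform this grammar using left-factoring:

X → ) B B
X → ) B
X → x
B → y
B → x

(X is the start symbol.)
Left-factoring transforms A → αβ₁ | αβ₂ into A → αA' and A' → β₁ | β₂
(α is the longest common prefix among the alternatives). Repeat until
no nonterminal has two alternatives with a common prefix.

Round 1: X has alternatives sharing prefix ') B'. Introduce X': X → ) B X'
  Add: X' → B
  Add: X' → ε

No remaining common prefixes — done.

Resulting grammar:
X → ) B X'
X' → B
X' → ε
X → x
B → y
B → x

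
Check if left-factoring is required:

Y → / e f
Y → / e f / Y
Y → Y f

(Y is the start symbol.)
Left-factoring is needed when two productions for the same non-terminal
share a common prefix on the right-hand side.

Productions for Y:
  Y → / e f
  Y → / e f / Y
  Y → Y f

Found common prefix '/ e f' in productions for Y

Answer: Yes, Y has productions with common prefix '/ e f'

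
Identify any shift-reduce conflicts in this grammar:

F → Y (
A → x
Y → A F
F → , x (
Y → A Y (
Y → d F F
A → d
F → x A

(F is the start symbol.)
A shift-reduce conflict occurs when an LR(0) state has both:
  - a complete (reduce) item [A → α .] (dot at the end), and
  - a shift item [B → β . c γ] (dot before a terminal).

Augment with F' → F and build the canonical LR(0) collection (I0 = CLOSURE({[F' → . F]}), then GOTO on every symbol after a dot until no new states appear). It has 18 states:
  I0: { [A → . d], [A → . x], [F → . , x (], [F → . Y (], [F → . x A], [F' → . F], [Y → . A F], [Y → . A Y (], [Y → . d F F] }  — shift
  I1: { [F → , . x (] }  — shift
  I2: { [A → . d], [A → . x], [F → . , x (], [F → . Y (], [F → . x A], [Y → . A F], [Y → . A Y (], [Y → . d F F], [Y → A . F], [Y → A . Y (] }  — shift
  I3: { [F' → F .] }  — accept
  I4: { [F → Y . (] }  — shift
  I5: { [A → . d], [A → . x], [A → d .], [F → . , x (], [F → . Y (], [F → . x A], [Y → . A F], [Y → . A Y (], [Y → . d F F], [Y → d . F F] }  — shift, reduce
  I6: { [A → . d], [A → . x], [A → x .], [F → x . A] }  — shift, reduce
  I7: { [F → x A .] }  — reduce
  I8: { [A → d .] }  — reduce
  I9: { [A → x .] }  — reduce
  I10: { [A → . d], [A → . x], [F → . , x (], [F → . Y (], [F → . x A], [Y → . A F], [Y → . A Y (], [Y → . d F F], [Y → d F . F] }  — shift
  I11: { [Y → d F F .] }  — reduce
  I12: { [F → Y ( .] }  — reduce
  I13: { [Y → A F .] }  — reduce
  I14: { [F → Y . (], [Y → A Y . (] }  — shift
  I15: { [F → Y ( .], [Y → A Y ( .] }  — 2 reduces
  I16: { [F → , x . (] }  — shift
  I17: { [F → , x ( .] }  — reduce

I5 contains reduce item [A → d .] and shift items [A → . d], [A → . x], [F → . , x (], [F → . x A], [Y → . d F F] — shift-reduce conflict.
I6 contains reduce item [A → x .] and shift items [A → . d], [A → . x] — shift-reduce conflict.

Answer: Yes — I5: [A → d .] vs [A → . d]; I6: [A → x .] vs [A → . d]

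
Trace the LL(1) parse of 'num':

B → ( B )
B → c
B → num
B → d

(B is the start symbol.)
Stack is shown with the top on the left.

Stack  Input  Action
--------------------
B $    num $  output B → num
num $  num $  match 'num'
$      $      accept

The string is accepted.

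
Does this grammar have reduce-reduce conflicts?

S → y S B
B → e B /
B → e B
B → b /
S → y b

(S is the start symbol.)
A reduce-reduce conflict occurs when an LR(0) state has two complete items [A → α .] and [B → β .] — both call for a reduction, and with no lookahead the parser cannot choose between them.

Augment with S' → S and build the canonical LR(0) collection (I0 = CLOSURE({[S' → . S]}), then GOTO on every symbol after a dot until no new states appear). It has 11 states:
  I0: { [S → . y S B], [S → . y b], [S' → . S] }  — shift
  I1: { [S' → S .] }  — accept
  I2: { [S → . y S B], [S → . y b], [S → y . S B], [S → y . b] }  — shift
  I3: { [B → . b /], [B → . e B /], [B → . e B], [S → y S . B] }  — shift
  I4: { [S → y b .] }  — reduce
  I5: { [S → y S B .] }  — reduce
  I6: { [B → b . /] }  — shift
  I7: { [B → . b /], [B → . e B /], [B → . e B], [B → e . B /], [B → e . B] }  — shift
  I8: { [B → e B . /], [B → e B .] }  — shift, reduce
  I9: { [B → e B / .] }  — reduce
  I10: { [B → b / .] }  — reduce

No state contains more than one complete item.

Answer: No reduce-reduce conflicts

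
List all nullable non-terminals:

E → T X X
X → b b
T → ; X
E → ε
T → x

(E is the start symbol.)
ε-productions: E → ε
So E is immediately nullable.
No further non-terminal can be added: every production for the remaining non-terminals contains a terminal or a non-nullable non-terminal.
Nullable = { 'E' }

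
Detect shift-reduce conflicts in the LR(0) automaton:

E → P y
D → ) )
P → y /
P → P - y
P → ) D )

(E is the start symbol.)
Augment with E' → E and build the canonical LR(0) collection (I0 = CLOSURE({[E' → . E]}), then GOTO on every symbol after a dot until no new states appear). It has 13 states:
  I0: { [E → . P y], [E' → . E], [P → . ) D )], [P → . P - y], [P → . y /] }  — shift
  I1: { [D → . ) )], [P → ) . D )] }  — shift
  I2: { [E' → E .] }  — accept
  I3: { [E → P . y], [P → P . - y] }  — shift
  I4: { [P → y . /] }  — shift
  I5: { [P → y / .] }  — reduce
  I6: { [P → P - . y] }  — shift
  I7: { [E → P y .] }  — reduce
  I8: { [P → P - y .] }  — reduce
  I9: { [D → ) . )] }  — shift
  I10: { [P → ) D . )] }  — shift
  I11: { [P → ) D ) .] }  — reduce
  I12: { [D → ) ) .] }  — reduce

No state contains both a complete item and a shift item.

Answer: No shift-reduce conflicts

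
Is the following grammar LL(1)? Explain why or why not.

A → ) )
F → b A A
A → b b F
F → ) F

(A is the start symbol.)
Yes, the grammar is LL(1).

A grammar is LL(1) if for each non-terminal N with multiple productions, the predict sets of those productions are pairwise disjoint, where PREDICT(N → α) = (FIRST(α) \ {ε}) ∪ (FOLLOW(N) if α ⇒* ε).

For A:
  PREDICT(A → ')' ')') = { ')' }
  PREDICT(A → b b F) = { 'b' }
For F:
  PREDICT(F → b A A) = { 'b' }
  PREDICT(F → ')' F) = { ')' }

All predict sets are disjoint. The grammar IS LL(1).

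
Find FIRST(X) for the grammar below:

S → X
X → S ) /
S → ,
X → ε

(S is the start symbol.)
{ ')', ',', ε }

FIRST sets of the other non-terminals involved (by the same procedure, iterated to a fixed point):
  FIRST(S) = { ')', ',', ε }

From X → S ) /:
  - S is a non-terminal: add FIRST(S) \ {ε} = { ')', ',' }
    S is nullable, so continue to the next symbol
  - ')' is a terminal: add ')' and stop
From X → ε:
  - ε-production, so ε ∈ FIRST(X)

Collecting: FIRST(X) = { ')', ',', ε }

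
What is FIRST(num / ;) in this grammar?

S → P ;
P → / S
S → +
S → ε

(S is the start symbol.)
{ 'num' }

To compute FIRST(num / ;), process the symbols left to right:
Symbol num is a terminal. Add 'num' and stop.
FIRST(num / ;) = { 'num' }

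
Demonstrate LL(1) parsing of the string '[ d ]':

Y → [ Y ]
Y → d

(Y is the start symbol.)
LL(1) parsing maintains a stack (initially the start symbol over $) and the input. At each step: if the stack top is a terminal, match it against the current input token; if it is a non-terminal N, replace it with the RHS of M[N, lookahead] (the unique production whose predict set contains the lookahead).

Stack is shown with the top on the left.

Stack    Input    Action
------------------------
Y $      [ d ] $  output Y → [ Y ]
[ Y ] $  [ d ] $  match '['
Y ] $    d ] $    output Y → d
d ] $    d ] $    match 'd'
] $      ] $      match ']'
$        $        accept

The string is accepted.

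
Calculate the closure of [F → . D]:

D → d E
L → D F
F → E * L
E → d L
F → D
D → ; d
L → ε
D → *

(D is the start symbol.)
Start with: [F → . D]
  [F → . D] has the dot before D: add [D → . d E], [D → . ; d], [D → . *]
No further items can be added.

CLOSURE = { [D → . *], [D → . ; d], [D → . d E], [F → . D] }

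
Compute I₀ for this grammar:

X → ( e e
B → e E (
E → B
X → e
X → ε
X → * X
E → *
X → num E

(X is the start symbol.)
{ [X → . ( e e], [X → . * X], [X → . e], [X → . num E], [X → .], [X' → . X] }

First, augment the grammar with X' → X
I₀ = CLOSURE({ [X' → . X] }):
  [X' → . X] has the dot before X: add [X → . ( e e], [X → . e], [X → .], [X → . * X], [X → . num E]
No further items can be added.

I₀ = { [X → . ( e e], [X → . * X], [X → . e], [X → . num E], [X → .], [X' → . X] }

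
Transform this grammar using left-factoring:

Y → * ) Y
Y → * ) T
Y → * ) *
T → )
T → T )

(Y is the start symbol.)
Y → * ) Y'
Y' → Y
Y' → T
Y' → *
T → )
T → T )

Left-factoring transforms A → αβ₁ | αβ₂ into A → αA' and A' → β₁ | β₂
(α is the longest common prefix among the alternatives). Repeat until
no nonterminal has two alternatives with a common prefix.

Round 1: Y has alternatives sharing prefix '* )'. Introduce Y': Y → * ) Y'
  Add: Y' → Y
  Add: Y' → T
  Add: Y' → *

No remaining common prefixes — done.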